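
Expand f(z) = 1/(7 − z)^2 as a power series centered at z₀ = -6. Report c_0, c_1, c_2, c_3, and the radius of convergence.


Let w = z − z₀, so z = z₀ + w.
Then 7 − z = 7 − (z₀ + w) = (7 − z₀) − w = 13 − w.
f(z) = 1/(13 − w)^2 = (1/(13)^2) · (1 − w/(13))^{−2}.
By the binomial series (1−u)^{−2} = Σ_{n≥0} C(n+1, 1) u^n for |u|<1, with u = w/(13):
  c_n = C(n+1, 1) / (13)^(n+2).
  c_0 = 1/(13)^2 = 1/169.
  c_1 = 2/(13)^3 = 2/2197.
  c_2 = 3/(13)^4 = 3/28561.
  c_3 = 4/(13)^5 = 4/371293.
The series is valid for |w/d| < 1, i.e. |z − z₀| < |d|.
Radius of convergence: R = |7 − z₀| = |13| = 13 (distance from z₀ to the singularity z = 7).

c_0 = 1/169, c_1 = 2/2197, c_2 = 3/28561, c_3 = 4/371293; R = 13.


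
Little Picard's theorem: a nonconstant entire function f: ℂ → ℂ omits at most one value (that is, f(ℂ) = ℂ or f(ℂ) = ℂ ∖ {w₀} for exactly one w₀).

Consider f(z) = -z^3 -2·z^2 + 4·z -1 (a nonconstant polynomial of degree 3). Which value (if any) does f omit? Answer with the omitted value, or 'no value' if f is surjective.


Little Picard bounds the complement of f(ℂ) to at most one point.
For every w ∈ ℂ, the equation p(z) − w = 0 is a nonconstant polynomial in z and hence has at least one root by the fundamental theorem of algebra. So p is surjective onto ℂ, omitting no value.

Omitted value: no value.


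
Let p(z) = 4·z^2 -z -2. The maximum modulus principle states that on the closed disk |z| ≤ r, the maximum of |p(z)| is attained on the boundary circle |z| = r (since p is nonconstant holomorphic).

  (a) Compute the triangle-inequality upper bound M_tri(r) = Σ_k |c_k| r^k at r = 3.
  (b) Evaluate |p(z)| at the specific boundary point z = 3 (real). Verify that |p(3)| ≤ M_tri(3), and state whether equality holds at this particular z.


Coefficients: c_0 = -2, c_1 = -1, c_2 = 4. Radius r = 3.
Part (a). Triangle bound: M_tri(r) = Σ_k |c_k| r^k
  = |-2|·3^0 + |-1|·3^1 + |4|·3^2
  = 2 + 3 + 36 = 41.
This bounds M(r) := max_{|z|=r} |p(z)| from above; equality holds iff all terms c_k z^k can be made to align in phase at a single z on |z|=r.
Part (b). At z = 3 (real, on the circle |z| = r):
  p(3) = (-2)·3^0 + (-1)·3^1 + (4)·3^2 = 31.
  |p(3)| = 31.
Check: |p(3)| = 31 ≤ 41 = M_tri(3). ✓ Equality does not hold at z = 3 (the coefficients have mixed signs, so the terms do not all align in phase there).

M_tri(3) = 41; |p(3)| = 31; equality at z=3: no.


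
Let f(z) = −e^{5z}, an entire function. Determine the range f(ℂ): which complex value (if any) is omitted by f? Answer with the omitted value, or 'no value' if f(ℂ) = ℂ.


Little Picard bounds the complement of f(ℂ) to at most one point.
e^{5z} is never zero on ℂ, so -1·e^{5z} takes every value in ℂ ∖ {0}. Adding 0 shifts the range to ℂ ∖ {0}. Thus f omits exactly the value 0.

Omitted value: 0.


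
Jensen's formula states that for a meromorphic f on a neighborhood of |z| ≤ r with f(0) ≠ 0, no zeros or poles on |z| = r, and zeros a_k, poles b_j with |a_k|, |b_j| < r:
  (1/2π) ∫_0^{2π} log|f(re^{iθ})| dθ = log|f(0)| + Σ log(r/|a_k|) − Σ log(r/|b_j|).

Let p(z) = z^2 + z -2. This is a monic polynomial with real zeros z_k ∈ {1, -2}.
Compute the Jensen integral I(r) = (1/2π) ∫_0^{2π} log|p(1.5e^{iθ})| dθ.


Zeros: -2, 1; r = 1.5.
Inside |z| < r: 1. Outside (|z| ≥ r): -2.
p(0) = -2, so log|p(0)| = log(2) = 0.6931.
Apply Jensen: I(r) = log|p(0)| + Σ_k log(r/|z_k|), summed over zeros inside |z| < r.
  log(r/|z_k|) for z_k = 1: log(1.5/1) = 0.4055
  Outside zeros (-2) contribute nothing to the Jensen sum.
Sum over inside zeros: 0.4055.
I(r) = log|p(0)| + (inside sum) = 0.6931 + 0.4055 = 1.0986.
Note: since some zeros are outside |z| ≤ r, the simplified n·log(r) form does NOT apply — only the inside zeros contribute.

I(r) ≈ 1.0986.


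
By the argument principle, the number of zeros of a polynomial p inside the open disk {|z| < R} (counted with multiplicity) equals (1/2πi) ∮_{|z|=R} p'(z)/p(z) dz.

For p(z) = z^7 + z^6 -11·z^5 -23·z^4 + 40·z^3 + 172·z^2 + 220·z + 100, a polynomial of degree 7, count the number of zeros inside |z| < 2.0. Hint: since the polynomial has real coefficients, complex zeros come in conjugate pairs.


The zeros of p are: (-2 + 1i), (-2 - 1i), (-1 + 1i), (-1 - 1i), -1, (3 + 1i), (3 - 1i).
Their magnitudes are: 2.236, 2.236, 1.414, 1.414, 1, 3.162, 3.162.
Zeros with |z| < R = 2.0: (-1 + 1i), (-1 - 1i), -1.
Count = 3.
By the argument principle, (1/2πi) ∮_{|z|=R} p'(z)/p(z) dz equals exactly this count.

Number of zeros inside |z| < 2.0: 3.


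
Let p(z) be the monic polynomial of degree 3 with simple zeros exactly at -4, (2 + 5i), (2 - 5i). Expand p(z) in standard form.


The polynomial is p(z) = ∏_{α ∈ S} (z − α), where S = {-4, (2 + 5i), (2 - 5i)}.
Expanding the product yields: p(z) = z^3 + 13·z + 116.
Note conjugate pairs combine to real quadratics: (z − (2+5i))(z − (2−5i)) = z² − 4z + 29.
The resulting polynomial has degree 3 and real coefficients as required.

p(z) = z^3 + 13·z + 116.


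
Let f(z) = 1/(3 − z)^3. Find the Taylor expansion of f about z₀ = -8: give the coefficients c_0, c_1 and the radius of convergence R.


Let w = z − z₀, so z = z₀ + w.
Then 3 − z = 3 − (z₀ + w) = (3 − z₀) − w = 11 − w.
f(z) = 1/(11 − w)^3 = (1/(11)^3) · (1 − w/(11))^{−3}.
By the binomial series (1−u)^{−3} = Σ_{n≥0} C(n+2, 2) u^n for |u|<1, with u = w/(11):
  c_n = C(n+2, 2) / (11)^(n+3).
  c_0 = 1/(11)^3 = 1/1331.
  c_1 = 3/(11)^4 = 3/14641.
The series is valid for |w/d| < 1, i.e. |z − z₀| < |d|.
Radius of convergence: R = |3 − z₀| = |11| = 11 (distance from z₀ to the singularity z = 3).

c_0 = 1/1331, c_1 = 3/14641; R = 11.


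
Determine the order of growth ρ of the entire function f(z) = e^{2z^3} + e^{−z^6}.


Each summand is entire of order 3 and 6 respectively (as in the single-exponential case). The order of a sum is at most the max of the orders, so ρ ≤ 6. For the lower bound: on |z|=r choose arg z so that -1z^6 is real positive; then |e^{-1z^6}| = e^{1r^6} while |e^{2z^3}| ≤ e^{2r^3} = o(e^{1r^6}). So |f| ≥ e^{1r^6}(1 − o(1)) and ρ ≥ 6. Hence ρ = max(3, 6) = 6.
Therefore ρ = 6.

Order ρ = 6.


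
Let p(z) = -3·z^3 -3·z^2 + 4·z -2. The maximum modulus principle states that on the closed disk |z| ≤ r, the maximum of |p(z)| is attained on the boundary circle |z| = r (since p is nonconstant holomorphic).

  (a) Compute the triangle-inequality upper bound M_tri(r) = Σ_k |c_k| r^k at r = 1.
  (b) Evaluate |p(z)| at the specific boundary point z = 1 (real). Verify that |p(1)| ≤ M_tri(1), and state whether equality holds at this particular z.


Coefficients: c_0 = -2, c_1 = 4, c_2 = -3, c_3 = -3. Radius r = 1.
Part (a). Triangle bound: M_tri(r) = Σ_k |c_k| r^k
  = |-2|·1^0 + |4|·1^1 + |-3|·1^2 + |-3|·1^3
  = 2 + 4 + 3 + 3 = 12.
This bounds M(r) := max_{|z|=r} |p(z)| from above; equality holds iff all terms c_k z^k can be made to align in phase at a single z on |z|=r.
Part (b). At z = 1 (real, on the circle |z| = r):
  p(1) = (-2)·1^0 + (4)·1^1 + (-3)·1^2 + (-3)·1^3 = -4.
  |p(1)| = 4.
Check: |p(1)| = 4 ≤ 12 = M_tri(1). ✓ Equality does not hold at z = 1 (the coefficients have mixed signs, so the terms do not all align in phase there).

M_tri(1) = 12; |p(1)| = 4; equality at z=1: no.


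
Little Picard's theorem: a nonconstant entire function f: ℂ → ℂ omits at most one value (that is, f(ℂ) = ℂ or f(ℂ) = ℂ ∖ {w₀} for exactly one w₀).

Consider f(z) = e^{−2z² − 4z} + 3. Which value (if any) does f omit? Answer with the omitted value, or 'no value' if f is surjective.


Little Picard bounds the complement of f(ℂ) to at most one point.
The exponent g(z) = −2z² − 4z is a nonconstant polynomial, hence surjective onto ℂ. So e^{g(z)} takes every value in {e^w : w ∈ ℂ} = ℂ ∖ {0}. Adding 3 shifts the range to ℂ ∖ {3}. f omits exactly 3.

Omitted value: 3.


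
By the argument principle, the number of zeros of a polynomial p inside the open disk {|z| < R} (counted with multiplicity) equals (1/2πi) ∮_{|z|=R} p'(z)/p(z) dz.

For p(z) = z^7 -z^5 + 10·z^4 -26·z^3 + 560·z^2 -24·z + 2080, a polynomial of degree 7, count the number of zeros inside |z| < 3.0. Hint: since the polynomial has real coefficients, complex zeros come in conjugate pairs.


The zeros of p are: (0 + 2i), (0 - 2i), (-1 + 3i), (-1 - 3i), (3 + 2i), (3 - 2i), -4.
Their magnitudes are: 2, 2, 3.162, 3.162, 3.606, 3.606, 4.
Zeros with |z| < R = 3.0: (0 + 2i), (0 - 2i).
Count = 2.
By the argument principle, (1/2πi) ∮_{|z|=R} p'(z)/p(z) dz equals exactly this count.

Number of zeros inside |z| < 3.0: 2.


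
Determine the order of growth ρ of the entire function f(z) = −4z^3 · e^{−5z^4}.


M(r) = max_{|z|=r} |-4|·|z|^3·|e^{−5z^4}| = 4·r^3 · e^{5r^4} (the factors attain their maxima compatibly on |z|=r). Then log M(r) = log 4 + 3·log r + 5r^4, dominated by the last term, so log log M(r) ~ 4·log r. The polynomial factor -4z^3 contributes only a log r term and does not affect the order. ρ = 4.
Therefore ρ = 4.

Order ρ = 4.


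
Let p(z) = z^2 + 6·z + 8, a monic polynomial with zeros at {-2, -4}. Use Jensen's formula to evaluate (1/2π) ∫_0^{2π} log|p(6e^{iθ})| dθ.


Zeros: -4, -2; r = 6.
Inside |z| < r: -4, -2. Outside (|z| ≥ r): ∅.
p(0) = 8, so log|p(0)| = log(8) = 2.0794.
Apply Jensen: I(r) = log|p(0)| + Σ_k log(r/|z_k|), summed over zeros inside |z| < r.
  log(r/|z_k|) for z_k = -2: log(6/2) = 1.0986
  log(r/|z_k|) for z_k = -4: log(6/4) = 0.4055
Sum over inside zeros: 1.5041.
I(r) = log|p(0)| + (inside sum) = 2.0794 + 1.5041 = 3.5835.
Closed form (all zeros inside, monic): I(r) = n·log(r) = 2·log(6) = 3.5835. ✓

I(r) ≈ 3.5835.


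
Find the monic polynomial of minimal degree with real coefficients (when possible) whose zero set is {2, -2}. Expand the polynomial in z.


The polynomial is p(z) = ∏_{α ∈ S} (z − α), where S = {2, -2}.
Expanding the product yields: p(z) = z^2 -4.
The resulting polynomial has degree 2 and real coefficients as required.

p(z) = z^2 -4.


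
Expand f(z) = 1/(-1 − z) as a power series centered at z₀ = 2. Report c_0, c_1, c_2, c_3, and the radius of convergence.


Let w = z − z₀, so z = z₀ + w.
Then -1 − z = -1 − (z₀ + w) = (-1 − z₀) − w = -3 − w.
f(z) = 1/(-3 − w) = (1/(-3)) · 1/(1 − w/(-3)) = Σ_{n≥0} w^n / (-3)^(n+1).
So c_n = 1/(-3)^(n+1):
  c_0 = 1/(-3)^1 = -1/3.
  c_1 = 1/(-3)^2 = 1/9.
  c_2 = 1/(-3)^3 = -1/27.
  c_3 = 1/(-3)^4 = 1/81.
The series is valid for |w/d| < 1, i.e. |z − z₀| < |d|.
Radius of convergence: R = |-1 − z₀| = |-3| = 3 (distance from z₀ to the singularity z = -1).

c_0 = -1/3, c_1 = 1/9, c_2 = -1/27, c_3 = 1/81; R = 3.


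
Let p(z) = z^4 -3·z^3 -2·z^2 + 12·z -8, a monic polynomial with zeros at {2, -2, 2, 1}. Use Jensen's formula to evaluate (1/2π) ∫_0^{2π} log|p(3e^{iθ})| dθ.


Zeros: -2, 1, 2, 2; r = 3.
Inside |z| < r: -2, 1, 2, 2. Outside (|z| ≥ r): ∅.
p(0) = -8, so log|p(0)| = log(8) = 2.0794.
Apply Jensen: I(r) = log|p(0)| + Σ_k log(r/|z_k|), summed over zeros inside |z| < r.
  log(r/|z_k|) for z_k = 2: log(3/2) = 0.4055
  log(r/|z_k|) for z_k = -2: log(3/2) = 0.4055
  log(r/|z_k|) for z_k = 2: log(3/2) = 0.4055
  log(r/|z_k|) for z_k = 1: log(3/1) = 1.0986
Sum over inside zeros: 2.3150.
I(r) = log|p(0)| + (inside sum) = 2.0794 + 2.3150 = 4.3944.
Closed form (all zeros inside, monic): I(r) = n·log(r) = 4·log(3) = 4.3944. ✓

I(r) ≈ 4.3944.


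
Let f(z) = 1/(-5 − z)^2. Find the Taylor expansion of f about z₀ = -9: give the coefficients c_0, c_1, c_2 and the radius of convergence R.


Let w = z − z₀, so z = z₀ + w.
Then -5 − z = -5 − (z₀ + w) = (-5 − z₀) − w = 4 − w.
f(z) = 1/(4 − w)^2 = (1/(4)^2) · (1 − w/(4))^{−2}.
By the binomial series (1−u)^{−2} = Σ_{n≥0} C(n+1, 1) u^n for |u|<1, with u = w/(4):
  c_n = C(n+1, 1) / (4)^(n+2).
  c_0 = 1/(4)^2 = 1/16.
  c_1 = 2/(4)^3 = 1/32.
  c_2 = 3/(4)^4 = 3/256.
The series is valid for |w/d| < 1, i.e. |z − z₀| < |d|.
Radius of convergence: R = |-5 − z₀| = |4| = 4 (distance from z₀ to the singularity z = -5).

c_0 = 1/16, c_1 = 1/32, c_2 = 3/256; R = 4.


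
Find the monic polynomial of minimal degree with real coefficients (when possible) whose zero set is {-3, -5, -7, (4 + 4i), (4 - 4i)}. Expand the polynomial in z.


The polynomial is p(z) = ∏_{α ∈ S} (z − α), where S = {-3, -5, -7, (4 + 4i), (4 - 4i)}.
Expanding the product yields: p(z) = z^5 + 7·z^4 -17·z^3 + 17·z^2 + 1432·z + 3360.
Note conjugate pairs combine to real quadratics: (z − (4+4i))(z − (4−4i)) = z² − 8z + 32.
The resulting polynomial has degree 5 and real coefficients as required.

p(z) = z^5 + 7·z^4 -17·z^3 + 17·z^2 + 1432·z + 3360.


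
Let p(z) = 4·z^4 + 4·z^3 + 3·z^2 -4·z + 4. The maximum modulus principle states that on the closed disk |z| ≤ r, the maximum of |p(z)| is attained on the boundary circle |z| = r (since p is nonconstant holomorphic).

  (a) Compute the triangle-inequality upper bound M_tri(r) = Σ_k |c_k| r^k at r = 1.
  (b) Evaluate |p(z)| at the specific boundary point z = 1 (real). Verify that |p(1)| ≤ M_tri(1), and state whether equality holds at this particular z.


Coefficients: c_0 = 4, c_1 = -4, c_2 = 3, c_3 = 4, c_4 = 4. Radius r = 1.
Part (a). Triangle bound: M_tri(r) = Σ_k |c_k| r^k
  = |4|·1^0 + |-4|·1^1 + |3|·1^2 + |4|·1^3 + |4|·1^4
  = 4 + 4 + 3 + 4 + 4 = 19.
This bounds M(r) := max_{|z|=r} |p(z)| from above; equality holds iff all terms c_k z^k can be made to align in phase at a single z on |z|=r.
Part (b). At z = 1 (real, on the circle |z| = r):
  p(1) = (4)·1^0 + (-4)·1^1 + (3)·1^2 + (4)·1^3 + (4)·1^4 = 11.
  |p(1)| = 11.
Check: |p(1)| = 11 ≤ 19 = M_tri(1). ✓ Equality does not hold at z = 1 (the coefficients have mixed signs, so the terms do not all align in phase there).

M_tri(1) = 19; |p(1)| = 11; equality at z=1: no.


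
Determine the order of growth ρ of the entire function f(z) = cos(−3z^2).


Write cos(w) = (e^{iw} ± e^{−iw})/(2 or 2i), so |cos(w)| ≤ e^{|w|}. With w = −3z^2, |w| ≤ 3r^2 + 0 on |z|=r, giving M(r) ≤ e^{3r^2 + 0} and ρ ≤ 2. For the lower bound, choose z on |z|=r with -3z^2 purely imaginary of modulus 3r^2; then |cos(−3z^2)| grows like e^{3r^2}/2, so ρ ≥ 2. Hence ρ = 2.
Therefore ρ = 2.

Order ρ = 2.


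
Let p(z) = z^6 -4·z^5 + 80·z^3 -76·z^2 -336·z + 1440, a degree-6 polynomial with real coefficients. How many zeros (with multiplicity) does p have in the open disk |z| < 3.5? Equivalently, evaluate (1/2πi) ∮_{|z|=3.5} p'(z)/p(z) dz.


The zeros of p are: (2 + 2i), (2 - 2i), (3 + 3i), (3 - 3i), (-3 + 1i), (-3 - 1i).
Their magnitudes are: 2.828, 2.828, 4.243, 4.243, 3.162, 3.162.
Zeros with |z| < R = 3.5: (2 + 2i), (2 - 2i), (-3 + 1i), (-3 - 1i).
Count = 4.
By the argument principle, (1/2πi) ∮_{|z|=R} p'(z)/p(z) dz equals exactly this count.

Number of zeros inside |z| < 3.5: 4.


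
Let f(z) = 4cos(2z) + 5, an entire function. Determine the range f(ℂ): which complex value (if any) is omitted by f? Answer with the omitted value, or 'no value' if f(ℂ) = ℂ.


Little Picard bounds the complement of f(ℂ) to at most one point.
cos is entire and surjective onto ℂ: for every w ∈ ℂ, cos(ζ) = w has a solution ζ ∈ ℂ (e.g., via the complex inverse arccos). With ζ = 2z this gives z = ζ/(2). Then 4·cos(2z) takes every value in 4·ℂ = ℂ, and adding 5 is a bijection of ℂ. So f is surjective and omits no value. (Note: only on the real line is cos bounded by [−1, 1].)

Omitted value: no value.


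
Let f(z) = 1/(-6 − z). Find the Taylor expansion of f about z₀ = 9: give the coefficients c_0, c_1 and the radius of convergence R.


Let w = z − z₀, so z = z₀ + w.
Then -6 − z = -6 − (z₀ + w) = (-6 − z₀) − w = -15 − w.
f(z) = 1/(-15 − w) = (1/(-15)) · 1/(1 − w/(-15)) = Σ_{n≥0} w^n / (-15)^(n+1).
So c_n = 1/(-15)^(n+1):
  c_0 = 1/(-15)^1 = -1/15.
  c_1 = 1/(-15)^2 = 1/225.
The series is valid for |w/d| < 1, i.e. |z − z₀| < |d|.
Radius of convergence: R = |-6 − z₀| = |-15| = 15 (distance from z₀ to the singularity z = -6).

c_0 = -1/15, c_1 = 1/225; R = 15.


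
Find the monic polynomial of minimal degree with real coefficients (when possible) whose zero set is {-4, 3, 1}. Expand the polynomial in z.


The polynomial is p(z) = ∏_{α ∈ S} (z − α), where S = {-4, 3, 1}.
Expanding the product yields: p(z) = z^3 -13·z + 12.
The resulting polynomial has degree 3 and real coefficients as required.

p(z) = z^3 -13·z + 12.


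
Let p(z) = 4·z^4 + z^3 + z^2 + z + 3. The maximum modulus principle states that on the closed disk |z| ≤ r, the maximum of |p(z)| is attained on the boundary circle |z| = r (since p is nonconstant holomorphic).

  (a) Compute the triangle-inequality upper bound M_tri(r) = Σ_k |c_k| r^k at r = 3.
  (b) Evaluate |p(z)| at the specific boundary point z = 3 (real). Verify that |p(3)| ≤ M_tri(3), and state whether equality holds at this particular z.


Coefficients: c_0 = 3, c_1 = 1, c_2 = 1, c_3 = 1, c_4 = 4. Radius r = 3.
Part (a). Triangle bound: M_tri(r) = Σ_k |c_k| r^k
  = |3|·3^0 + |1|·3^1 + |1|·3^2 + |1|·3^3 + |4|·3^4
  = 3 + 3 + 9 + 27 + 324 = 366.
This bounds M(r) := max_{|z|=r} |p(z)| from above; equality holds iff all terms c_k z^k can be made to align in phase at a single z on |z|=r.
Part (b). At z = 3 (real, on the circle |z| = r):
  p(3) = (3)·3^0 + (1)·3^1 + (1)·3^2 + (1)·3^3 + (4)·3^4 = 366.
  |p(3)| = 366.
Since all nonzero coefficients share the same sign, |p(3)| = 366 = M_tri(3); the triangle bound is attained at z = 3, so in fact M(r) = 366.

M_tri(3) = 366; |p(3)| = 366; equality at z=3: yes.


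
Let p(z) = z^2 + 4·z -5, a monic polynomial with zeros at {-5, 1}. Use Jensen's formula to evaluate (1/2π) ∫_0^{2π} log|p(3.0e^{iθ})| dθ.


Zeros: -5, 1; r = 3.0.
Inside |z| < r: 1. Outside (|z| ≥ r): -5.
p(0) = -5, so log|p(0)| = log(5) = 1.6094.
Apply Jensen: I(r) = log|p(0)| + Σ_k log(r/|z_k|), summed over zeros inside |z| < r.
  log(r/|z_k|) for z_k = 1: log(3.0/1) = 1.0986
  Outside zeros (-5) contribute nothing to the Jensen sum.
Sum over inside zeros: 1.0986.
I(r) = log|p(0)| + (inside sum) = 1.6094 + 1.0986 = 2.7081.
Note: since some zeros are outside |z| ≤ r, the simplified n·log(r) form does NOT apply — only the inside zeros contribute.

I(r) ≈ 2.7081.


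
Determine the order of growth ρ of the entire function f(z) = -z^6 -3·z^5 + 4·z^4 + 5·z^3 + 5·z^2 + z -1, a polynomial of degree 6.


|f(z)| ≤ Σ|c_k|·r^k = O(r^6) as r → ∞. Polynomial growth is O(e^{r^ε}) for every ε > 0 (since r^6/e^{r^ε} → 0), so ρ ≤ ε for all ε > 0, i.e. ρ = 0. Every nonconstant polynomial has order 0.
Therefore ρ = 0.

Order ρ = 0.


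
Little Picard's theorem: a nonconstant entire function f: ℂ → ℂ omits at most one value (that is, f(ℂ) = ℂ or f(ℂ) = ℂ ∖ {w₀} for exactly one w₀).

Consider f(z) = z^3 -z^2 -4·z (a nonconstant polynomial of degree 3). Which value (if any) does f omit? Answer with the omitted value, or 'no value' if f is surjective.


Little Picard bounds the complement of f(ℂ) to at most one point.
For every w ∈ ℂ, the equation p(z) − w = 0 is a nonconstant polynomial in z and hence has at least one root by the fundamental theorem of algebra. So p is surjective onto ℂ, omitting no value.

Omitted value: no value.


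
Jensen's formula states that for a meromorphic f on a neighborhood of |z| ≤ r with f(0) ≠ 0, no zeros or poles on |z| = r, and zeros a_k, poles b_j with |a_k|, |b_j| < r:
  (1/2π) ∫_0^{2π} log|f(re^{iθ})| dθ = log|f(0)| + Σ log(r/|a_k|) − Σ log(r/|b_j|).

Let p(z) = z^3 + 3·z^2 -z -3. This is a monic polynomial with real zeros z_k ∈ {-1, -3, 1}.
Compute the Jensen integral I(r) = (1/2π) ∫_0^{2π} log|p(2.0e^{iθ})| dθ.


Zeros: -3, -1, 1; r = 2.0.
Inside |z| < r: -1, 1. Outside (|z| ≥ r): -3.
p(0) = -3, so log|p(0)| = log(3) = 1.0986.
Apply Jensen: I(r) = log|p(0)| + Σ_k log(r/|z_k|), summed over zeros inside |z| < r.
  log(r/|z_k|) for z_k = -1: log(2.0/1) = 0.6931
  log(r/|z_k|) for z_k = 1: log(2.0/1) = 0.6931
  Outside zeros (-3) contribute nothing to the Jensen sum.
Sum over inside zeros: 1.3863.
I(r) = log|p(0)| + (inside sum) = 1.0986 + 1.3863 = 2.4849.
Note: since some zeros are outside |z| ≤ r, the simplified n·log(r) form does NOT apply — only the inside zeros contribute.

I(r) ≈ 2.4849.


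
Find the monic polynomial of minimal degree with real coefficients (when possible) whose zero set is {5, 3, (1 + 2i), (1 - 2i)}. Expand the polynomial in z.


The polynomial is p(z) = ∏_{α ∈ S} (z − α), where S = {5, 3, (1 + 2i), (1 - 2i)}.
Expanding the product yields: p(z) = z^4 -10·z^3 + 36·z^2 -70·z + 75.
Note conjugate pairs combine to real quadratics: (z − (1+2i))(z − (1−2i)) = z² − 2z + 5.
The resulting polynomial has degree 4 and real coefficients as required.

p(z) = z^4 -10·z^3 + 36·z^2 -70·z + 75.


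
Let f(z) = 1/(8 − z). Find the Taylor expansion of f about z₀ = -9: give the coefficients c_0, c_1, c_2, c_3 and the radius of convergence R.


Let w = z − z₀, so z = z₀ + w.
Then 8 − z = 8 − (z₀ + w) = (8 − z₀) − w = 17 − w.
f(z) = 1/(17 − w) = (1/(17)) · 1/(1 − w/(17)) = Σ_{n≥0} w^n / (17)^(n+1).
So c_n = 1/(17)^(n+1):
  c_0 = 1/(17)^1 = 1/17.
  c_1 = 1/(17)^2 = 1/289.
  c_2 = 1/(17)^3 = 1/4913.
  c_3 = 1/(17)^4 = 1/83521.
The series is valid for |w/d| < 1, i.e. |z − z₀| < |d|.
Radius of convergence: R = |8 − z₀| = |17| = 17 (distance from z₀ to the singularity z = 8).

c_0 = 1/17, c_1 = 1/289, c_2 = 1/4913, c_3 = 1/83521; R = 17.


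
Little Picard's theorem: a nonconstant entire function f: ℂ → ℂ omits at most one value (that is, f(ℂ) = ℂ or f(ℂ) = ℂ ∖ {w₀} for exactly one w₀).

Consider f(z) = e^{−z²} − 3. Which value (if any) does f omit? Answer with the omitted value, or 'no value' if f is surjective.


Little Picard bounds the complement of f(ℂ) to at most one point.
The exponent g(z) = −z² is a nonconstant polynomial, hence surjective onto ℂ. So e^{g(z)} takes every value in {e^w : w ∈ ℂ} = ℂ ∖ {0}. Adding -3 shifts the range to ℂ ∖ {-3}. f omits exactly -3.

Omitted value: -3.


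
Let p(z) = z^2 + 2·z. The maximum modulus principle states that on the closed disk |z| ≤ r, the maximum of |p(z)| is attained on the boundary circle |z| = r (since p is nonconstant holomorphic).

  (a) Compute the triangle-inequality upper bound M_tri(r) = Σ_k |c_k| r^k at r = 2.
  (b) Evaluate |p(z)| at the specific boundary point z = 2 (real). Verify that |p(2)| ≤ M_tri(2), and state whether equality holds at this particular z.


Coefficients: c_0 = 0, c_1 = 2, c_2 = 1. Radius r = 2.
Part (a). Triangle bound: M_tri(r) = Σ_k |c_k| r^k
  = |0|·2^0 + |2|·2^1 + |1|·2^2
  = 0 + 4 + 4 = 8.
This bounds M(r) := max_{|z|=r} |p(z)| from above; equality holds iff all terms c_k z^k can be made to align in phase at a single z on |z|=r.
Part (b). At z = 2 (real, on the circle |z| = r):
  p(2) = (0)·2^0 + (2)·2^1 + (1)·2^2 = 8.
  |p(2)| = 8.
Since all nonzero coefficients share the same sign, |p(2)| = 8 = M_tri(2); the triangle bound is attained at z = 2, so in fact M(r) = 8.

M_tri(2) = 8; |p(2)| = 8; equality at z=2: yes.


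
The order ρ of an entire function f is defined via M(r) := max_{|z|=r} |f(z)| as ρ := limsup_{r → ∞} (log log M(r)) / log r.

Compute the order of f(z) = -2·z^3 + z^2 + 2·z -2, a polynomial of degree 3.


|f(z)| ≤ Σ|c_k|·r^k = O(r^3) as r → ∞. Polynomial growth is O(e^{r^ε}) for every ε > 0 (since r^3/e^{r^ε} → 0), so ρ ≤ ε for all ε > 0, i.e. ρ = 0. Every nonconstant polynomial has order 0.
Therefore ρ = 0.

Order ρ = 0.


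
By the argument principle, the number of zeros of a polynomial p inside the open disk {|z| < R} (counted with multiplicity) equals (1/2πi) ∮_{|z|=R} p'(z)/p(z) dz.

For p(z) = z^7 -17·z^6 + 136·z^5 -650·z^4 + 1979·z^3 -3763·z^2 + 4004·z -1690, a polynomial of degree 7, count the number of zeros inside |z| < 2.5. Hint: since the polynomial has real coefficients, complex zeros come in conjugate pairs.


The zeros of p are: (2 + 3i), (2 - 3i), 1, (3 + 2i), (3 - 2i), (3 + 1i), (3 - 1i).
Their magnitudes are: 3.606, 3.606, 1, 3.606, 3.606, 3.162, 3.162.
Zeros with |z| < R = 2.5: 1.
Count = 1.
By the argument principle, (1/2πi) ∮_{|z|=R} p'(z)/p(z) dz equals exactly this count.

Number of zeros inside |z| < 2.5: 1.


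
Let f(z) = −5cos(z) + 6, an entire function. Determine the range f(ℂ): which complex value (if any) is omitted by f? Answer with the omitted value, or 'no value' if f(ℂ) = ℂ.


Little Picard bounds the complement of f(ℂ) to at most one point.
cos is entire and surjective onto ℂ: for every w ∈ ℂ, cos(ζ) = w has a solution ζ ∈ ℂ (e.g., via the complex inverse arccos). With ζ = z this gives z = ζ/(1). Then -5·cos(z) takes every value in -5·ℂ = ℂ, and adding 6 is a bijection of ℂ. So f is surjective and omits no value. (Note: only on the real line is cos bounded by [−1, 1].)

Omitted value: no value.


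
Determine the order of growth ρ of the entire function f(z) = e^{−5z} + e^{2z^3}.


Each summand is entire of order 1 and 3 respectively (as in the single-exponential case). The order of a sum is at most the max of the orders, so ρ ≤ 3. For the lower bound: on |z|=r choose arg z so that 2z^3 is real positive; then |e^{2z^3}| = e^{2r^3} while |e^{-5z}| ≤ e^{5r^1} = o(e^{2r^3}). So |f| ≥ e^{2r^3}(1 − o(1)) and ρ ≥ 3. Hence ρ = max(1, 3) = 3.
Therefore ρ = 3.

Order ρ = 3.


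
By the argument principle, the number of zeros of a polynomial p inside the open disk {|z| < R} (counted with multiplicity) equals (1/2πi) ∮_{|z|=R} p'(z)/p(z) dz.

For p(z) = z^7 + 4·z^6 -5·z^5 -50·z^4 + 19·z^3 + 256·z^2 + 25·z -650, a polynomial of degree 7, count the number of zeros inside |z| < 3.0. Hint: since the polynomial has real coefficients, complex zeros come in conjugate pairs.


The zeros of p are: 2, (-2 + 1i), (-2 - 1i), (-3 + 2i), (-3 - 2i), (2 + 1i), (2 - 1i).
Their magnitudes are: 2, 2.236, 2.236, 3.606, 3.606, 2.236, 2.236.
Zeros with |z| < R = 3.0: 2, (-2 + 1i), (-2 - 1i), (2 + 1i), (2 - 1i).
Count = 5.
By the argument principle, (1/2πi) ∮_{|z|=R} p'(z)/p(z) dz equals exactly this count.

Number of zeros inside |z| < 3.0: 5.


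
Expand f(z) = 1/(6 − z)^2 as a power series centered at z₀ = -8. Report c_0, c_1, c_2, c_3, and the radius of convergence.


Let w = z − z₀, so z = z₀ + w.
Then 6 − z = 6 − (z₀ + w) = (6 − z₀) − w = 14 − w.
f(z) = 1/(14 − w)^2 = (1/(14)^2) · (1 − w/(14))^{−2}.
By the binomial series (1−u)^{−2} = Σ_{n≥0} C(n+1, 1) u^n for |u|<1, with u = w/(14):
  c_n = C(n+1, 1) / (14)^(n+2).
  c_0 = 1/(14)^2 = 1/196.
  c_1 = 2/(14)^3 = 1/1372.
  c_2 = 3/(14)^4 = 3/38416.
  c_3 = 4/(14)^5 = 1/134456.
The series is valid for |w/d| < 1, i.e. |z − z₀| < |d|.
Radius of convergence: R = |6 − z₀| = |14| = 14 (distance from z₀ to the singularity z = 6).

c_0 = 1/196, c_1 = 1/1372, c_2 = 3/38416, c_3 = 1/134456; R = 14.


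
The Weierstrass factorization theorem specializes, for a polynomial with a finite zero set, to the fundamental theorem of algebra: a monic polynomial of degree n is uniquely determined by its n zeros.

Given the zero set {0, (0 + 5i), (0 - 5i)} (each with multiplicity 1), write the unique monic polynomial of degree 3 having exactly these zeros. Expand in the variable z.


The polynomial is p(z) = ∏_{α ∈ S} (z − α), where S = {0, (0 + 5i), (0 - 5i)}.
Expanding the product yields: p(z) = z^3 + 25·z.
Note conjugate pairs combine to real quadratics: (z − (0+5i))(z − (0−5i)) = z² + 25.
The resulting polynomial has degree 3 and real coefficients as required.

p(z) = z^3 + 25·z.


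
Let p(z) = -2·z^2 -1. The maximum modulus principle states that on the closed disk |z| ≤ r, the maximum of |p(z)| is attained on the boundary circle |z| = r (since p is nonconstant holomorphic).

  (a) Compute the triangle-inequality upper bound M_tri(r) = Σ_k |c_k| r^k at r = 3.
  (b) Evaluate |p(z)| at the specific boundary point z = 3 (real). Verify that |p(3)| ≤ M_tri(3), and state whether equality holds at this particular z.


Coefficients: c_0 = -1, c_1 = 0, c_2 = -2. Radius r = 3.
Part (a). Triangle bound: M_tri(r) = Σ_k |c_k| r^k
  = |-1|·3^0 + |0|·3^1 + |-2|·3^2
  = 1 + 0 + 18 = 19.
This bounds M(r) := max_{|z|=r} |p(z)| from above; equality holds iff all terms c_k z^k can be made to align in phase at a single z on |z|=r.
Part (b). At z = 3 (real, on the circle |z| = r):
  p(3) = (-1)·3^0 + (0)·3^1 + (-2)·3^2 = -19.
  |p(3)| = 19.
Since all nonzero coefficients share the same sign, |p(3)| = 19 = M_tri(3); the triangle bound is attained at z = 3, so in fact M(r) = 19.

M_tri(3) = 19; |p(3)| = 19; equality at z=3: yes.


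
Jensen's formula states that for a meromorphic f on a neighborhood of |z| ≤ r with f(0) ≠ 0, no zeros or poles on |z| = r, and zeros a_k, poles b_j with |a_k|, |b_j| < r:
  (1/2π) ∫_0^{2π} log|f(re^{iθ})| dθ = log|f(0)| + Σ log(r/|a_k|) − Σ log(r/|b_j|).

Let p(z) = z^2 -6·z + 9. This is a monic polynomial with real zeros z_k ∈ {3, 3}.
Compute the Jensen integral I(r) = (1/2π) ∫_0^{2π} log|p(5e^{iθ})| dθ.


Zeros: 3, 3; r = 5.
Inside |z| < r: 3, 3. Outside (|z| ≥ r): ∅.
p(0) = 9, so log|p(0)| = log(9) = 2.1972.
Apply Jensen: I(r) = log|p(0)| + Σ_k log(r/|z_k|), summed over zeros inside |z| < r.
  log(r/|z_k|) for z_k = 3: log(5/3) = 0.5108
  log(r/|z_k|) for z_k = 3: log(5/3) = 0.5108
Sum over inside zeros: 1.0217.
I(r) = log|p(0)| + (inside sum) = 2.1972 + 1.0217 = 3.2189.
Closed form (all zeros inside, monic): I(r) = n·log(r) = 2·log(5) = 3.2189. ✓

I(r) ≈ 3.2189.


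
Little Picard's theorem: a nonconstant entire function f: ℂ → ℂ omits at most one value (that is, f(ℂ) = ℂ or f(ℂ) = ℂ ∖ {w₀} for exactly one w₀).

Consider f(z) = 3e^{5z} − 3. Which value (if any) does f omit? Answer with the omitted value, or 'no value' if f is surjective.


Little Picard bounds the complement of f(ℂ) to at most one point.
e^{5z} is never zero on ℂ, so 3·e^{5z} takes every value in ℂ ∖ {0}. Adding -3 shifts the range to ℂ ∖ {-3}. Thus f omits exactly the value -3.

Omitted value: -3.


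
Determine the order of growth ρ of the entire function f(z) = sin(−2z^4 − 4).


Write sin(w) = (e^{iw} ± e^{−iw})/(2 or 2i), so |sin(w)| ≤ e^{|w|}. With w = −2z^4 − 4, |w| ≤ 2r^4 + 4 on |z|=r, giving M(r) ≤ e^{2r^4 + 4} and ρ ≤ 4. For the lower bound, choose z on |z|=r with -2z^4 purely imaginary of modulus 2r^4; then |sin(−2z^4 − 4)| grows like e^{2r^4}/2, so ρ ≥ 4. Hence ρ = 4.
Therefore ρ = 4.

Order ρ = 4.


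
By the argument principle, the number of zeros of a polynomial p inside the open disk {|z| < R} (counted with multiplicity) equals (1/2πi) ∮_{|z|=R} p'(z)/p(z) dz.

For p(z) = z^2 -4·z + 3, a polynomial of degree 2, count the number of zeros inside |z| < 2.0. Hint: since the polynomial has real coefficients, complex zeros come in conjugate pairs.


The zeros of p are: 3, 1.
Their magnitudes are: 3, 1.
Zeros with |z| < R = 2.0: 1.
Count = 1.
By the argument principle, (1/2πi) ∮_{|z|=R} p'(z)/p(z) dz equals exactly this count.

Number of zeros inside |z| < 2.0: 1.


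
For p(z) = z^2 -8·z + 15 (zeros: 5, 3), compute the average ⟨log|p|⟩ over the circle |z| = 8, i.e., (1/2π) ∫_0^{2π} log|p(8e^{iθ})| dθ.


Zeros: 3, 5; r = 8.
Inside |z| < r: 3, 5. Outside (|z| ≥ r): ∅.
p(0) = 15, so log|p(0)| = log(15) = 2.7081.
Apply Jensen: I(r) = log|p(0)| + Σ_k log(r/|z_k|), summed over zeros inside |z| < r.
  log(r/|z_k|) for z_k = 5: log(8/5) = 0.4700
  log(r/|z_k|) for z_k = 3: log(8/3) = 0.9808
Sum over inside zeros: 1.4508.
I(r) = log|p(0)| + (inside sum) = 2.7081 + 1.4508 = 4.1589.
Closed form (all zeros inside, monic): I(r) = n·log(r) = 2·log(8) = 4.1589. ✓

I(r) ≈ 4.1589.


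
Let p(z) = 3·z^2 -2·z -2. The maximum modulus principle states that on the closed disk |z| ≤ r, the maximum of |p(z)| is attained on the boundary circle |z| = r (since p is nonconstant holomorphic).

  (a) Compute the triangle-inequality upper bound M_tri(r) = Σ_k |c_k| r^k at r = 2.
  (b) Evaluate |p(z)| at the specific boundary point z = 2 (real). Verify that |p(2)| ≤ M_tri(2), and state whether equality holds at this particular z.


Coefficients: c_0 = -2, c_1 = -2, c_2 = 3. Radius r = 2.
Part (a). Triangle bound: M_tri(r) = Σ_k |c_k| r^k
  = |-2|·2^0 + |-2|·2^1 + |3|·2^2
  = 2 + 4 + 12 = 18.
This bounds M(r) := max_{|z|=r} |p(z)| from above; equality holds iff all terms c_k z^k can be made to align in phase at a single z on |z|=r.
Part (b). At z = 2 (real, on the circle |z| = r):
  p(2) = (-2)·2^0 + (-2)·2^1 + (3)·2^2 = 6.
  |p(2)| = 6.
Check: |p(2)| = 6 ≤ 18 = M_tri(2). ✓ Equality does not hold at z = 2 (the coefficients have mixed signs, so the terms do not all align in phase there).

M_tri(2) = 18; |p(2)| = 6; equality at z=2: no.


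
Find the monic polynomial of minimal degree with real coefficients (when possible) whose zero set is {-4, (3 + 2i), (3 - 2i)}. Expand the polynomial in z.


The polynomial is p(z) = ∏_{α ∈ S} (z − α), where S = {-4, (3 + 2i), (3 - 2i)}.
Expanding the product yields: p(z) = z^3 -2·z^2 -11·z + 52.
Note conjugate pairs combine to real quadratics: (z − (3+2i))(z − (3−2i)) = z² − 6z + 13.
The resulting polynomial has degree 3 and real coefficients as required.

p(z) = z^3 -2·z^2 -11·z + 52.


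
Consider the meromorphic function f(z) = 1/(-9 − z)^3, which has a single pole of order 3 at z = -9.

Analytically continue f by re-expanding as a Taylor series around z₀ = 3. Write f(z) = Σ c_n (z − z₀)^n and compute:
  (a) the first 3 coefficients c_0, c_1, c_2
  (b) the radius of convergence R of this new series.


Let w = z − z₀, so z = z₀ + w.
Then -9 − z = -9 − (z₀ + w) = (-9 − z₀) − w = -12 − w.
f(z) = 1/(-12 − w)^3 = (1/(-12)^3) · (1 − w/(-12))^{−3}.
By the binomial series (1−u)^{−3} = Σ_{n≥0} C(n+2, 2) u^n for |u|<1, with u = w/(-12):
  c_n = C(n+2, 2) / (-12)^(n+3).
  c_0 = 1/(-12)^3 = -1/1728.
  c_1 = 3/(-12)^4 = 1/6912.
  c_2 = 6/(-12)^5 = -1/41472.
The series is valid for |w/d| < 1, i.e. |z − z₀| < |d|.
Radius of convergence: R = |-9 − z₀| = |-12| = 12 (distance from z₀ to the singularity z = -9).

c_0 = -1/1728, c_1 = 1/6912, c_2 = -1/41472; R = 12.


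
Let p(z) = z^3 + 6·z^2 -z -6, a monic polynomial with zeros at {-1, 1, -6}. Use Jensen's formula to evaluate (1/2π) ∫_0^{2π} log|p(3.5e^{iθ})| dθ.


Zeros: -6, -1, 1; r = 3.5.
Inside |z| < r: -1, 1. Outside (|z| ≥ r): -6.
p(0) = -6, so log|p(0)| = log(6) = 1.7918.
Apply Jensen: I(r) = log|p(0)| + Σ_k log(r/|z_k|), summed over zeros inside |z| < r.
  log(r/|z_k|) for z_k = -1: log(3.5/1) = 1.2528
  log(r/|z_k|) for z_k = 1: log(3.5/1) = 1.2528
  Outside zeros (-6) contribute nothing to the Jensen sum.
Sum over inside zeros: 2.5055.
I(r) = log|p(0)| + (inside sum) = 1.7918 + 2.5055 = 4.2973.
Note: since some zeros are outside |z| ≤ r, the simplified n·log(r) form does NOT apply — only the inside zeros contribute.

I(r) ≈ 4.2973.


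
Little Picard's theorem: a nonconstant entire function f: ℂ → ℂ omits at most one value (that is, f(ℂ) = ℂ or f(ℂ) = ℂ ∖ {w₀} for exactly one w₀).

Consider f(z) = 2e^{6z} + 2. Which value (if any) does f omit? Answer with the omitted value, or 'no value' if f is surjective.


Little Picard bounds the complement of f(ℂ) to at most one point.
e^{6z} is never zero on ℂ, so 2·e^{6z} takes every value in ℂ ∖ {0}. Adding 2 shifts the range to ℂ ∖ {2}. Thus f omits exactly the value 2.

Omitted value: 2.


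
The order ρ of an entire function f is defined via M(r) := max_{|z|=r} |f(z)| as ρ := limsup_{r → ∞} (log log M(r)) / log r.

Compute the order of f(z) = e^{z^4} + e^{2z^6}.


Each summand is entire of order 4 and 6 respectively (as in the single-exponential case). The order of a sum is at most the max of the orders, so ρ ≤ 6. For the lower bound: on |z|=r choose arg z so that 2z^6 is real positive; then |e^{2z^6}| = e^{2r^6} while |e^{1z^4}| ≤ e^{1r^4} = o(e^{2r^6}). So |f| ≥ e^{2r^6}(1 − o(1)) and ρ ≥ 6. Hence ρ = max(4, 6) = 6.
Therefore ρ = 6.

Order ρ = 6.


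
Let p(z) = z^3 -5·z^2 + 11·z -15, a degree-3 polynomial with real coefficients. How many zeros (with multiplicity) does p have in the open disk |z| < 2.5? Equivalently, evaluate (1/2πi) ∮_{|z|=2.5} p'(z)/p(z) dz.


The zeros of p are: 3, (1 + 2i), (1 - 2i).
Their magnitudes are: 3, 2.236, 2.236.
Zeros with |z| < R = 2.5: (1 + 2i), (1 - 2i).
Count = 2.
By the argument principle, (1/2πi) ∮_{|z|=R} p'(z)/p(z) dz equals exactly this count.

Number of zeros inside |z| < 2.5: 2.


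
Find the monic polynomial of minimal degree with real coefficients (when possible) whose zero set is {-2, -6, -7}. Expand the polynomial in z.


The polynomial is p(z) = ∏_{α ∈ S} (z − α), where S = {-2, -6, -7}.
Expanding the product yields: p(z) = z^3 + 15·z^2 + 68·z + 84.
The resulting polynomial has degree 3 and real coefficients as required.

p(z) = z^3 + 15·z^2 + 68·z + 84.


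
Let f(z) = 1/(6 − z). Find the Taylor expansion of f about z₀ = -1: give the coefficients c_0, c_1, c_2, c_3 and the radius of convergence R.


Let w = z − z₀, so z = z₀ + w.
Then 6 − z = 6 − (z₀ + w) = (6 − z₀) − w = 7 − w.
f(z) = 1/(7 − w) = (1/(7)) · 1/(1 − w/(7)) = Σ_{n≥0} w^n / (7)^(n+1).
So c_n = 1/(7)^(n+1):
  c_0 = 1/(7)^1 = 1/7.
  c_1 = 1/(7)^2 = 1/49.
  c_2 = 1/(7)^3 = 1/343.
  c_3 = 1/(7)^4 = 1/2401.
The series is valid for |w/d| < 1, i.e. |z − z₀| < |d|.
Radius of convergence: R = |6 − z₀| = |7| = 7 (distance from z₀ to the singularity z = 6).

c_0 = 1/7, c_1 = 1/49, c_2 = 1/343, c_3 = 1/2401; R = 7.


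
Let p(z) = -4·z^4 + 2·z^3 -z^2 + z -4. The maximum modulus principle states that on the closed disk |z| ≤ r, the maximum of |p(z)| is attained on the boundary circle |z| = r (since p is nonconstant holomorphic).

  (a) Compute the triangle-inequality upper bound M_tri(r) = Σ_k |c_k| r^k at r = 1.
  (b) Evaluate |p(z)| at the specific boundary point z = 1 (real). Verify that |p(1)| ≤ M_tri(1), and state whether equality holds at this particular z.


Coefficients: c_0 = -4, c_1 = 1, c_2 = -1, c_3 = 2, c_4 = -4. Radius r = 1.
Part (a). Triangle bound: M_tri(r) = Σ_k |c_k| r^k
  = |-4|·1^0 + |1|·1^1 + |-1|·1^2 + |2|·1^3 + |-4|·1^4
  = 4 + 1 + 1 + 2 + 4 = 12.
This bounds M(r) := max_{|z|=r} |p(z)| from above; equality holds iff all terms c_k z^k can be made to align in phase at a single z on |z|=r.
Part (b). At z = 1 (real, on the circle |z| = r):
  p(1) = (-4)·1^0 + (1)·1^1 + (-1)·1^2 + (2)·1^3 + (-4)·1^4 = -6.
  |p(1)| = 6.
Check: |p(1)| = 6 ≤ 12 = M_tri(1). ✓ Equality does not hold at z = 1 (the coefficients have mixed signs, so the terms do not all align in phase there).

M_tri(1) = 12; |p(1)| = 6; equality at z=1: no.


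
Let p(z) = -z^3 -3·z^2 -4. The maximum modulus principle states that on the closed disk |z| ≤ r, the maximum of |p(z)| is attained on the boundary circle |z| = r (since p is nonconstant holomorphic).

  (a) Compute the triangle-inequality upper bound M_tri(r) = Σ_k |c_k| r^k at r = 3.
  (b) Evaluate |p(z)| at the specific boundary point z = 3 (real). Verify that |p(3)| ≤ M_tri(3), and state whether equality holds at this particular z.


Coefficients: c_0 = -4, c_1 = 0, c_2 = -3, c_3 = -1. Radius r = 3.
Part (a). Triangle bound: M_tri(r) = Σ_k |c_k| r^k
  = |-4|·3^0 + |0|·3^1 + |-3|·3^2 + |-1|·3^3
  = 4 + 0 + 27 + 27 = 58.
This bounds M(r) := max_{|z|=r} |p(z)| from above; equality holds iff all terms c_k z^k can be made to align in phase at a single z on |z|=r.
Part (b). At z = 3 (real, on the circle |z| = r):
  p(3) = (-4)·3^0 + (0)·3^1 + (-3)·3^2 + (-1)·3^3 = -58.
  |p(3)| = 58.
Since all nonzero coefficients share the same sign, |p(3)| = 58 = M_tri(3); the triangle bound is attained at z = 3, so in fact M(r) = 58.

M_tri(3) = 58; |p(3)| = 58; equality at z=3: yes.
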